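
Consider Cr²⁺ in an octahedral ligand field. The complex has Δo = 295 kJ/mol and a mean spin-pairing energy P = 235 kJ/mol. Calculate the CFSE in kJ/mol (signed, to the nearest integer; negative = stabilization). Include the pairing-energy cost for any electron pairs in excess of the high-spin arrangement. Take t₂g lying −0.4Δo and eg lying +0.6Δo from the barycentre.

-237

Cr sits in group 6; removing 2 electrons leaves Cr²⁺ with 6 − 2 = 4 d electrons.
Here Δo > P (295 > 235), so the low-spin state is favoured.
Configuration: t₂g⁴ eg⁰.
Orbital CFSE = -1.6Δo = -1.6 × 295 = -472 kJ/mol.
Excess pairs vs high-spin: 1 − 0 = 1; pairing cost = +235 kJ/mol.
Net CFSE = -472 + 235 = -237 kJ/mol.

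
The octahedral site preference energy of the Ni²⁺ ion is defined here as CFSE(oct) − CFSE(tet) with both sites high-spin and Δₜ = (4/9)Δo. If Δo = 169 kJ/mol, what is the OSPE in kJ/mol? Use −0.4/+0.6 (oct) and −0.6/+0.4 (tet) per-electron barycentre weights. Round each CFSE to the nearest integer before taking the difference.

Group 10 minus oxidation state +2 gives a d⁸ configuration for Ni²⁺.
In an octahedral site d⁸ (HS) is t₂g⁶ eg², giving CFSE(oct) = -1.2Δo = -203 kJ/mol.
Tetrahedral e⁴ t₂⁴ gives -0.8Δₜ = -0.8 × (4/9) × 169 = -60 kJ/mol.
Subtracting, OSPE = -203 − (-60) = -143 kJ/mol.

-143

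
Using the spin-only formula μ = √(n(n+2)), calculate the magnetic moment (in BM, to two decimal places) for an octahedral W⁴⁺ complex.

W⁴⁺: group 6, so d-count = 6 − 4 = 2.
Configuration: t₂g² eg⁰ → 2 unpaired electrons.
μ(spin-only) = √[2(2+2)] = √8 ≈ 2.83 BM.

2.83 BM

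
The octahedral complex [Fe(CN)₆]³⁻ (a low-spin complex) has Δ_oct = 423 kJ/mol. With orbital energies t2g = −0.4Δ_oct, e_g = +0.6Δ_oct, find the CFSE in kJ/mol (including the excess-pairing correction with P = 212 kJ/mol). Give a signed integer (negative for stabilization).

-422

Each CN⁻ contributes -1; 6 × (-1) = -6. With overall charge -3, Fe is in the +3 oxidation state.
Fe is in group 8, so Fe³⁺ is d⁵ (8 − 3 = 5).
The d⁵ electrons fill as t2g^5 e_g^0.
CFSE(orbital) = 5×(-0.4Δ_oct) + 0×(0.6Δ_oct) = -2.0Δ_oct; with Δ_oct = 423 kJ/mol that is -846 kJ/mol.
Pairing penalty: 2 pairs vs 0 in the high-spin reference → 2 extra × P = 424 kJ/mol.
Net CFSE = -846 + 424 = -422 kJ/mol.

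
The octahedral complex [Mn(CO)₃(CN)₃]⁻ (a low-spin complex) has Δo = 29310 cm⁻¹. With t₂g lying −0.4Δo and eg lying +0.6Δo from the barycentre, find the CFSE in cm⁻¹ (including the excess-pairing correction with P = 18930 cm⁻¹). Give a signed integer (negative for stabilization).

-20760

Ligand charges: 3×(+0) from CO and 3×(-1) from CN⁻ sum to -3; with overall charge -1, Mn is +2.
Mn²⁺: group 7, so d-count = 7 − 2 = 5.
The d⁵ electrons fill as t₂g⁵ eg⁰.
Orbital CFSE = 5(-0.4) + 0(0.6) = -2.0Δo = -2.0 × 29310 = -58620 cm⁻¹.
Relative to high-spin t₂g³ eg² (0 paired), the low-spin configuration has 2 additional pairs, contributing +2 × 18930 = +37860 cm⁻¹.
Combining: -58620 + 37860 = -20760 cm⁻¹.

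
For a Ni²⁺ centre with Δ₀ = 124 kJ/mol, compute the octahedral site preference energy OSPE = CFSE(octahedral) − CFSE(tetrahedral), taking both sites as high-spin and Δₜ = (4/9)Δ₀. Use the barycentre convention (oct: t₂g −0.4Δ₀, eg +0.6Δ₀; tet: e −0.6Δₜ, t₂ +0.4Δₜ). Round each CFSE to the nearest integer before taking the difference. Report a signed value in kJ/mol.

Group 10 minus oxidation state +2 gives a d⁸ configuration for Ni²⁺.
Octahedral high-spin t2g^6 e_g^2: CFSE = -1.2 × 124 = -149 kJ/mol.
Tetrahedral: e^4 t2^4, CFSE = 4(−0.6) + 4(+0.4) = -0.8Δₜ = -0.8 × (4/9) × 124 = -44 kJ/mol.
OSPE = CFSE(oct) − CFSE(tet) = -149 − (-44) = -105 kJ/mol.

-105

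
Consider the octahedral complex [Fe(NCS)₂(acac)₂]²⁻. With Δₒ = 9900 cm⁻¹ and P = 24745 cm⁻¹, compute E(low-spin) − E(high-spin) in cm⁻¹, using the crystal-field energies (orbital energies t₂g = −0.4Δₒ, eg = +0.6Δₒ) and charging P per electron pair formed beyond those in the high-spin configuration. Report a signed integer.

Ligand charges: 2×(-1) from NCS⁻ and 2×(-1) from acac⁻ sum to -4; with overall charge -2, Fe is +2.
Fe²⁺: group 8, so d-count = 8 − 2 = 6.
High-spin: t₂g⁴ eg², CFSE = -0.4Δₒ = -3960 cm⁻¹.
Low-spin: t₂g⁶ eg⁰, orbital CFSE = -2.4Δₒ = -23760 cm⁻¹; plus 2 excess pairs × P = +49490 cm⁻¹; total 25730 cm⁻¹.
E(LS) − E(HS) = 25730 − (-3960) = 29690 cm⁻¹.

29690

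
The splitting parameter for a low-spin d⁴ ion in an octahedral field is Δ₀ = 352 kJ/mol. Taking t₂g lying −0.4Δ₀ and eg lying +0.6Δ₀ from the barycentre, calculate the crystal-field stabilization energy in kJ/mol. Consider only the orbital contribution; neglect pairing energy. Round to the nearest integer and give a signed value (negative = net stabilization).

Electron filling gives t₂g⁴ eg⁰.
Orbital CFSE = 4(-0.4) + 0(0.6) = -1.6Δ₀ = -1.6 × 352 = -563 kJ/mol.

-563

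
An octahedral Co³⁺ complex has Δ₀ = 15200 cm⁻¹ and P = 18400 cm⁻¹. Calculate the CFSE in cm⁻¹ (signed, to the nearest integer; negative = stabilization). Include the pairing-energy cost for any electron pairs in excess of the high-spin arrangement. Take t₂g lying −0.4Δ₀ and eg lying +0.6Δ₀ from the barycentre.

-6080

Group 9 minus oxidation state +3 gives a d⁶ configuration for Co³⁺.
Since Δ₀ = 15200 cm⁻¹ < P = 18400 cm⁻¹, the complex adopts the high-spin configuration.
Configuration: t₂g⁴ eg².
Orbital CFSE = -0.4Δ₀ = -0.4 × 15200 = -6080 cm⁻¹.
High-spin has no excess pairs, so no pairing correction applies.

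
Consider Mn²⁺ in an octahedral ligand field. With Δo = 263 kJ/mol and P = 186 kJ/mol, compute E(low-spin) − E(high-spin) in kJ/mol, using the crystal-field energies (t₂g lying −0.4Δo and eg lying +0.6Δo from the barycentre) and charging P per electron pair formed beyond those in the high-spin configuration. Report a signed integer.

Mn is in group 7, so Mn²⁺ is d⁵ (7 − 2 = 5).
In the high-spin limit (t₂g³ eg²) the orbital term is 0.0Δo = 0 kJ/mol, with no excess pairing.
Low-spin: t₂g⁵ eg⁰, orbital CFSE = -2.0Δo = -526 kJ/mol; plus 2 excess pairs × P = +372 kJ/mol; total -154 kJ/mol.
E(LS) − E(HS) = -154 − (0) = -154 kJ/mol.

-154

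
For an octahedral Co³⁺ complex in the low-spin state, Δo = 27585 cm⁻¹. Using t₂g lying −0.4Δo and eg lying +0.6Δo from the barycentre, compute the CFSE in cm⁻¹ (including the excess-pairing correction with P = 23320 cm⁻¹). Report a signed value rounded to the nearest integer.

Co sits in group 9; removing 3 electrons leaves Co³⁺ with 9 − 3 = 6 d electrons.
Configuration: t₂g⁶ eg⁰.
CFSE(orbital) = 6×(-0.4Δo) + 0×(0.6Δo) = -2.4Δo; with Δo = 27585 cm⁻¹ that is -66204 cm⁻¹.
Pairing penalty: 3 pairs vs 1 in the high-spin reference → 2 extra × P = 46640 cm⁻¹.
Overall CFSE = -66204 + 46640 = -19564 cm⁻¹.

-19564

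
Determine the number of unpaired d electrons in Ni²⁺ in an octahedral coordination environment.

2

Group 10 minus oxidation state +2 gives a d⁸ configuration for Ni²⁺.
Configuration: t2g^6 e_g^2, giving 2 unpaired electrons.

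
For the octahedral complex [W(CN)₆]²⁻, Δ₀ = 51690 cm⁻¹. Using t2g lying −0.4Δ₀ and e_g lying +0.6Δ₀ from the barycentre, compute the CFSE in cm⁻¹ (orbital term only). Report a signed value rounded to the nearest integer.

Each CN⁻ contributes -1; 6 × (-1) = -6. With overall charge -2, W is in the +4 oxidation state.
Group 6 minus oxidation state +4 gives a d² configuration for W⁴⁺.
The d² electrons fill as t2g^2 e_g^0.
CFSE(orbital) = 2×(-0.4Δ₀) + 0×(0.6Δ₀) = -0.8Δ₀; with Δ₀ = 51690 cm⁻¹ that is -41352 cm⁻¹.

-41352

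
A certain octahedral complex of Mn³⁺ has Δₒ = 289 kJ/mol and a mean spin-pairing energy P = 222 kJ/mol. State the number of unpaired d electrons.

2

Group 7 minus oxidation state +3 gives a d⁴ configuration for Mn³⁺.
With Δₒ > P the complex is low-spin.
Filling d⁴ accordingly: t₂g⁴ eg⁰.
Unpaired electrons: 2.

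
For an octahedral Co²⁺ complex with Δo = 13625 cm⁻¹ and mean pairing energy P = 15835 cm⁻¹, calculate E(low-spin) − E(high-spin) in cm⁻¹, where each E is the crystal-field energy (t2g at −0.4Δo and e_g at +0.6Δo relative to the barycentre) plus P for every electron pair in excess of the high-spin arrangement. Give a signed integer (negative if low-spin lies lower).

2210

Group 9 minus oxidation state +2 gives a d⁷ configuration for Co²⁺.
In the high-spin limit (t2g^5 e_g^2) the orbital term is -0.8Δo = -10900 cm⁻¹, with no excess pairing.
Low-spin t2g^6 e_g^1 gives -1.8Δo = -24525 cm⁻¹, but forming 1 extra pair costs 1P = 15835 cm⁻¹, so E(LS) = -24525 + 15835 = -8690 cm⁻¹.
The difference is -8690 − (-10900) = 2210 cm⁻¹, so high-spin lies lower.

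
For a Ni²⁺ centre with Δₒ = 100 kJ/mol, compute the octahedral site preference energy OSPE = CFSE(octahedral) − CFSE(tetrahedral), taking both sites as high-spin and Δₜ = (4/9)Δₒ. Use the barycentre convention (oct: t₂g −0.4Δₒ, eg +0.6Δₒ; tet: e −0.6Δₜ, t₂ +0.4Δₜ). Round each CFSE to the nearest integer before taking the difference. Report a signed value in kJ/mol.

-84

Ni is in group 10, so Ni²⁺ is d⁸ (10 − 2 = 8).
In an octahedral site d⁸ (HS) is t2g^6 e_g^2, giving CFSE(oct) = -1.2Δₒ = -120 kJ/mol.
Tetrahedral: e^4 t2^4, CFSE = 4(−0.6) + 4(+0.4) = -0.8Δₜ = -0.8 × (4/9) × 100 = -36 kJ/mol.
Subtracting, OSPE = -120 − (-36) = -84 kJ/mol.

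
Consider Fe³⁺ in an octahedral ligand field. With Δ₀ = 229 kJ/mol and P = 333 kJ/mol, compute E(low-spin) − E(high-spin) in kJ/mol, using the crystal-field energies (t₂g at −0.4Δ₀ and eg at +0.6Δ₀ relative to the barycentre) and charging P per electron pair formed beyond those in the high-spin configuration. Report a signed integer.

208

Group 8 minus oxidation state +3 gives a d⁵ configuration for Fe³⁺.
High-spin: t₂g³ eg², CFSE = 0.0Δ₀ = 0 kJ/mol.
Low-spin: t₂g⁵ eg⁰, orbital CFSE = -2.0Δ₀ = -458 kJ/mol; plus 2 excess pairs × P = +666 kJ/mol; total 208 kJ/mol.
The difference is 208 − (0) = 208 kJ/mol, so high-spin lies lower.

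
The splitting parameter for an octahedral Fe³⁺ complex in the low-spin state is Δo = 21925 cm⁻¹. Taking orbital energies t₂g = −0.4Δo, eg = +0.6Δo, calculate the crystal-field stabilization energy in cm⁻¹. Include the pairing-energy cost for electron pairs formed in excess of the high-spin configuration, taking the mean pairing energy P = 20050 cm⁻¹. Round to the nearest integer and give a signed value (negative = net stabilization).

-3750

Fe sits in group 8; removing 3 electrons leaves Fe³⁺ with 8 − 3 = 5 d electrons.
Electron filling gives t₂g⁵ eg⁰.
The orbital stabilization is -2.0Δo = -2.0 × 21925 = -43850 cm⁻¹.
High-spin d⁵ would be t₂g³ eg² with 0 pairs; low-spin has 2, so 2 excess pairs cost +2P = +40100 cm⁻¹.
Combining: -43850 + 40100 = -3750 cm⁻¹.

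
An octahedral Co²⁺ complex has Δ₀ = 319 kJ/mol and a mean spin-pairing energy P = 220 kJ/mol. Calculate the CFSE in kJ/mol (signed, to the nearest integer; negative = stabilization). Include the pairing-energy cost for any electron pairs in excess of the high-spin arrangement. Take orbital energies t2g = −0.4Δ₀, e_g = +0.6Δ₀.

-354

Co²⁺: group 9, so d-count = 9 − 2 = 7.
With Δ₀ > P the complex is low-spin.
That gives t2g^6 e_g^1.
Orbital CFSE = -1.8Δ₀ = -1.8 × 319 = -574 kJ/mol.
Excess pairs vs high-spin: 3 − 2 = 1; pairing cost = +220 kJ/mol.
Net CFSE = -574 + 220 = -354 kJ/mol.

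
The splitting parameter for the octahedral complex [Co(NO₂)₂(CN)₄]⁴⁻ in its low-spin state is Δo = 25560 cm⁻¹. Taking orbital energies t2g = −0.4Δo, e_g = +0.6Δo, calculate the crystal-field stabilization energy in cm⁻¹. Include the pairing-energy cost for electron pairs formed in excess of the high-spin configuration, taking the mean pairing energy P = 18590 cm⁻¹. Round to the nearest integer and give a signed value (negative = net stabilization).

-27418

Ligand charges: 2×(-1) from NO₂⁻ and 4×(-1) from CN⁻ sum to -6; with overall charge -4, Co is +2.
Co is in group 9, so Co²⁺ is d⁷ (9 − 2 = 7).
Configuration: t2g^6 e_g^1.
Orbital CFSE = 6(-0.4) + 1(0.6) = -1.8Δo = -1.8 × 25560 = -46008 cm⁻¹.
Pairing penalty: 3 pairs vs 2 in the high-spin reference → 1 extra × P = 18590 cm⁻¹.
Overall CFSE = -46008 + 18590 = -27418 cm⁻¹.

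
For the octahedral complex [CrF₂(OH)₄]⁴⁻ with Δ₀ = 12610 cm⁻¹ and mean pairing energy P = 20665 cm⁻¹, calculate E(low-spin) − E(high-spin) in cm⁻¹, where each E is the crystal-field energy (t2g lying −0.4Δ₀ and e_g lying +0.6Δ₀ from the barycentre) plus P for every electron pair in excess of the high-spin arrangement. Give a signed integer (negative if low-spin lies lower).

Ligand charges: 2×(-1) from F⁻ and 4×(-1) from OH⁻ sum to -6; with overall charge -4, Cr is +2.
Cr is in group 6, so Cr²⁺ is d⁴ (6 − 2 = 4).
High-spin d⁴ fills as t2g^3 e_g^1 with CFSE 3(−0.4) + 1(+0.6) = -0.6Δ₀ = -7566 cm⁻¹.
Low-spin t2g^4 e_g^0 gives -1.6Δ₀ = -20176 cm⁻¹, but forming 1 extra pair costs 1P = 20665 cm⁻¹, so E(LS) = -20176 + 20665 = 489 cm⁻¹.
The difference is 489 − (-7566) = 8055 cm⁻¹, so high-spin lies lower.

8055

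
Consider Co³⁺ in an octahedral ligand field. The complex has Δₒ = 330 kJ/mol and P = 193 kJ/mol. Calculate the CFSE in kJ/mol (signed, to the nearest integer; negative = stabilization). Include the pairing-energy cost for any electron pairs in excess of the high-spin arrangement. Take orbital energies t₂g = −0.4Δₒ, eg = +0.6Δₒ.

Co sits in group 9; removing 3 electrons leaves Co³⁺ with 9 − 3 = 6 d electrons.
Since Δₒ = 330 kJ/mol > P = 193 kJ/mol, the complex adopts the low-spin configuration.
Configuration: t₂g⁶ eg⁰.
Orbital CFSE = -2.4Δₒ = -2.4 × 330 = -792 kJ/mol.
Excess pairs vs high-spin: 3 − 1 = 2; pairing cost = +386 kJ/mol.
Net CFSE = -792 + 386 = -406 kJ/mol.

-406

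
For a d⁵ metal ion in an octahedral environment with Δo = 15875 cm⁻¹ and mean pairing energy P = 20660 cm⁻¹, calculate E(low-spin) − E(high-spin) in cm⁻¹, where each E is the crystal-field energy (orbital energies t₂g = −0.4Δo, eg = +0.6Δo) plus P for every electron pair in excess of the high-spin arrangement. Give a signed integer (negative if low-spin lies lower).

9570

High-spin: t₂g³ eg², CFSE = 0.0Δo = 0 cm⁻¹.
Low-spin t₂g⁵ eg⁰ gives -2.0Δo = -31750 cm⁻¹, but forming 2 extra pairs costs 2P = 41320 cm⁻¹, so E(LS) = -31750 + 41320 = 9570 cm⁻¹.
The difference is 9570 − (0) = 9570 cm⁻¹, so high-spin lies lower.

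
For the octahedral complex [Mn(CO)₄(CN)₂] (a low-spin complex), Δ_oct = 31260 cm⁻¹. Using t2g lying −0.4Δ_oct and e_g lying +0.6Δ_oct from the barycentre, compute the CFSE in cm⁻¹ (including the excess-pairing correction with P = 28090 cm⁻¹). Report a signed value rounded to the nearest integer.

Ligand charges: 4×(+0) from CO and 2×(-1) from CN⁻ sum to -2; with overall charge +0, Mn is +2.
Group 7 minus oxidation state +2 gives a d⁵ configuration for Mn²⁺.
Configuration: t2g^5 e_g^0.
Orbital CFSE = 5(-0.4) + 0(0.6) = -2.0Δ_oct = -2.0 × 31260 = -62520 cm⁻¹.
Relative to high-spin t2g^3 e_g^2 (0 paired), the low-spin configuration has 2 additional pairs, contributing +2 × 28090 = +56180 cm⁻¹.
Overall CFSE = -62520 + 56180 = -6340 cm⁻¹.

-6340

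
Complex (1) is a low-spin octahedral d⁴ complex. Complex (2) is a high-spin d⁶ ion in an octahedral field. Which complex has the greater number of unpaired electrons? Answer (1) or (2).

(1): t2g^4 e_g^0 → 2 unpaired.
(2): t2g^4 e_g^2 → 4 unpaired.
So (2) has more unpaired electrons.

(2)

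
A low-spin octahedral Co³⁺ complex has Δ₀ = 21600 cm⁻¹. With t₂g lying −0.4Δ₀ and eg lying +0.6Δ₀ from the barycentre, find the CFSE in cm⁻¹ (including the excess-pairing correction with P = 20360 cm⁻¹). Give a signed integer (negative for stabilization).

-11120

Co³⁺: group 9, so d-count = 9 − 3 = 6.
Electron filling gives t₂g⁶ eg⁰.
CFSE(orbital) = 6×(-0.4Δ₀) + 0×(0.6Δ₀) = -2.4Δ₀; with Δ₀ = 21600 cm⁻¹ that is -51840 cm⁻¹.
Relative to high-spin t₂g⁴ eg² (1 paired), the low-spin configuration has 2 additional pairs, contributing +2 × 20360 = +40720 cm⁻¹.
Overall CFSE = -51840 + 40720 = -11120 cm⁻¹.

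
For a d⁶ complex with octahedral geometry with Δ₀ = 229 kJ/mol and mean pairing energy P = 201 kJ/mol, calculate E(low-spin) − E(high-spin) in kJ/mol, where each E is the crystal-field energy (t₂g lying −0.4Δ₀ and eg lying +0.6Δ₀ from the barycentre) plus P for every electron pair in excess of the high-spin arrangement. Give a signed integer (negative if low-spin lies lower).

High-spin d⁶ fills as t₂g⁴ eg² with CFSE 4(−0.4) + 2(+0.6) = -0.4Δ₀ = -92 kJ/mol.
Low-spin: t₂g⁶ eg⁰, orbital CFSE = -2.4Δ₀ = -550 kJ/mol; plus 2 excess pairs × P = +402 kJ/mol; total -148 kJ/mol.
Thus E(LS) − E(HS) = -56 kJ/mol.

-56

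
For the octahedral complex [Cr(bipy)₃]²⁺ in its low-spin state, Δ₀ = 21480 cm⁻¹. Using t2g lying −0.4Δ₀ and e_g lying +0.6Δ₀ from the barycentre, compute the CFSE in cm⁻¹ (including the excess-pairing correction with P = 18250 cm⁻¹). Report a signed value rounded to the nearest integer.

-16118

bipy is neutral, so the +2 overall charge sits on Cr: oxidation state +2.
Group 6 minus oxidation state +2 gives a d⁴ configuration for Cr²⁺.
The d⁴ electrons fill as t2g^4 e_g^0.
Orbital CFSE = 4(-0.4) + 0(0.6) = -1.6Δ₀ = -1.6 × 21480 = -34368 cm⁻¹.
High-spin d⁴ would be t2g^3 e_g^1 with 0 pairs; low-spin has 1, so 1 excess pair costs +1P = +18250 cm⁻¹.
Overall CFSE = -34368 + 18250 = -16118 cm⁻¹.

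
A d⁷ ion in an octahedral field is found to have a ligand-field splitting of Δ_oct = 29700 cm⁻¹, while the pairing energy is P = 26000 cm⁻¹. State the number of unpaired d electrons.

Since Δ_oct = 29700 cm⁻¹ > P = 26000 cm⁻¹, the complex adopts the low-spin configuration.
That gives t2g^6 e_g^1.
Unpaired electrons: 1.

1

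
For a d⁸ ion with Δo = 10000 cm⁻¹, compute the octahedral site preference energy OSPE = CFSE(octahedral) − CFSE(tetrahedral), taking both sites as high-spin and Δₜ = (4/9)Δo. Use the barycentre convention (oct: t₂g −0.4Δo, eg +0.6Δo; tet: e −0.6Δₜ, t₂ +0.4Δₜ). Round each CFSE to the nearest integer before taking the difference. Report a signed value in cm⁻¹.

-8444

Octahedral high-spin t₂g⁶ eg²: CFSE = -1.2 × 10000 = -12000 cm⁻¹.
Tetrahedral e⁴ t₂⁴ gives -0.8Δₜ = -0.8 × (4/9) × 10000 = -3556 cm⁻¹.
Subtracting, OSPE = -12000 − (-3556) = -8444 cm⁻¹.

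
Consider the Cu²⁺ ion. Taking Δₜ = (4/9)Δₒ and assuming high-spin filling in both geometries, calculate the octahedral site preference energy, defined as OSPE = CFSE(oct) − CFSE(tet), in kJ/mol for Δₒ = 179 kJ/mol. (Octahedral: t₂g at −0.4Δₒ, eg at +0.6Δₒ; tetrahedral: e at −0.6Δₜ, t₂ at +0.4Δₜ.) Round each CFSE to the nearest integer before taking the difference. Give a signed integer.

Cu²⁺: group 11, so d-count = 11 − 2 = 9.
Octahedral high-spin t2g^6 e_g^3: CFSE = -0.6 × 179 = -107 kJ/mol.
Tetrahedral: e^4 t2^5, CFSE = 4(−0.6) + 5(+0.4) = -0.4Δₜ = -0.4 × (4/9) × 179 = -32 kJ/mol.
Subtracting, OSPE = -107 − (-32) = -75 kJ/mol.

-75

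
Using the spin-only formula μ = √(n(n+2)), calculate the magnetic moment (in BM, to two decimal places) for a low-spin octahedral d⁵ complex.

1.73 BM

Configuration: t₂g⁵ eg⁰ → 1 unpaired electron.
μ(spin-only) = √[1(1+2)] = √3 ≈ 1.73 BM.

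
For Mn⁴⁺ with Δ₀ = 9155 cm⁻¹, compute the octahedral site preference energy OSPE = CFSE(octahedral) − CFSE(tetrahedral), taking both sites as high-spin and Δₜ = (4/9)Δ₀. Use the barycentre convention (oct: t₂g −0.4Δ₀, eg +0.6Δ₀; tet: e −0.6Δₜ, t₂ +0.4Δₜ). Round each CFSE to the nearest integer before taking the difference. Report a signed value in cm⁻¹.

Mn is in group 7, so Mn⁴⁺ is d³ (7 − 4 = 3).
Octahedral (high-spin): t2g^3 e_g^0, CFSE = 3(−0.4) + 0(+0.6) = -1.2Δ₀ = -1.2 × 9155 = -10986 cm⁻¹.
In a tetrahedral site the filling is e^2 t2^1: CFSE(tet) = -0.8Δₜ = -0.8 × (4/9)(9155) = -3255 cm⁻¹.
Subtracting, OSPE = -10986 − (-3255) = -7731 cm⁻¹.

-7731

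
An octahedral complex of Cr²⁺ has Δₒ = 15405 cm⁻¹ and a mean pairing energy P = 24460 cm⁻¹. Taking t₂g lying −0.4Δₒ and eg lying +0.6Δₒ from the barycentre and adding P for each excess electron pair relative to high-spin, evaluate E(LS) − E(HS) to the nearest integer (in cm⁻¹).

Cr is in group 6, so Cr²⁺ is d⁴ (6 − 2 = 4).
High-spin d⁴ fills as t₂g³ eg¹ with CFSE 3(−0.4) + 1(+0.6) = -0.6Δₒ = -9243 cm⁻¹.
Low-spin: t₂g⁴ eg⁰, orbital CFSE = -1.6Δₒ = -24648 cm⁻¹; plus 1 excess pair × P = +24460 cm⁻¹; total -188 cm⁻¹.
E(LS) − E(HS) = -188 − (-9243) = 9055 cm⁻¹.

9055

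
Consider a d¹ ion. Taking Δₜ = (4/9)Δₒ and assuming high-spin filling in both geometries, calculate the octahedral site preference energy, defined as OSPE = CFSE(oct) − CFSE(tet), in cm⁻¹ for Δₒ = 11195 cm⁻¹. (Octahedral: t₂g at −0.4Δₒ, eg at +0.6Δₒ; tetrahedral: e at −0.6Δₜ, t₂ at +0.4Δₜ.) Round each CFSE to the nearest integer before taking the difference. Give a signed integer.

-1493

Octahedral high-spin t₂g¹ eg⁰: CFSE = -0.4 × 11195 = -4478 cm⁻¹.
Tetrahedral e¹ t₂⁰ gives -0.6Δₜ = -0.6 × (4/9) × 11195 = -2985 cm⁻¹.
OSPE = CFSE(oct) − CFSE(tet) = -4478 − (-2985) = -1493 cm⁻¹.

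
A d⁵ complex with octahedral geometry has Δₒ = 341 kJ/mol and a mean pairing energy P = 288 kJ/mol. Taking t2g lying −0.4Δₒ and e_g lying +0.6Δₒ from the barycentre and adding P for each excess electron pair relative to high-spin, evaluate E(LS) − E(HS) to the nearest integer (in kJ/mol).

High-spin d⁵ fills as t2g^3 e_g^2 with CFSE 3(−0.4) + 2(+0.6) = 0.0Δₒ = 0 kJ/mol.
Low-spin t2g^5 e_g^0 gives -2.0Δₒ = -682 kJ/mol, but forming 2 extra pairs costs 2P = 576 kJ/mol, so E(LS) = -682 + 576 = -106 kJ/mol.
E(LS) − E(HS) = -106 − (0) = -106 kJ/mol.

-106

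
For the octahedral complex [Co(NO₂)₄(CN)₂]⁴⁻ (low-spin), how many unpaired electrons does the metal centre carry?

1

Ligand charges: 4×(-1) from NO₂⁻ and 2×(-1) from CN⁻ sum to -6; with overall charge -4, Co is +2.
Co²⁺: group 9, so d-count = 9 − 2 = 7.
Configuration: t₂g⁶ eg¹, giving 1 unpaired electron.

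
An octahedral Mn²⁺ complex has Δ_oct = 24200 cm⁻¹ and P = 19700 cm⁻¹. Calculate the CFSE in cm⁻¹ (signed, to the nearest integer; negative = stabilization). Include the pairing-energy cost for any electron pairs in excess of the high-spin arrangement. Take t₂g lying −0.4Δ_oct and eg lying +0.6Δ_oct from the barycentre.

Mn²⁺: group 7, so d-count = 7 − 2 = 5.
Here Δ_oct > P (24200 > 19700), so the low-spin state is favoured.
Filling d⁵ accordingly: t₂g⁵ eg⁰.
Orbital CFSE = -2.0Δ_oct = -2.0 × 24200 = -48400 cm⁻¹.
Excess pairs vs high-spin: 2 − 0 = 2; pairing cost = +39400 cm⁻¹.
Net CFSE = -48400 + 39400 = -9000 cm⁻¹.

-9000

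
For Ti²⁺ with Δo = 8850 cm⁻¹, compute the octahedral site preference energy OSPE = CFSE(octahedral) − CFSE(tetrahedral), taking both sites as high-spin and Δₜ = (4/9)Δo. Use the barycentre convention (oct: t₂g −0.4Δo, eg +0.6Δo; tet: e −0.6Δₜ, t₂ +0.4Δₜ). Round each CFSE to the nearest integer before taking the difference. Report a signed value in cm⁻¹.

-2360

Ti sits in group 4; removing 2 electrons leaves Ti²⁺ with 4 − 2 = 2 d electrons.
Octahedral (high-spin): t2g^2 e_g^0, CFSE = 2(−0.4) + 0(+0.6) = -0.8Δo = -0.8 × 8850 = -7080 cm⁻¹.
Tetrahedral e^2 t2^0 gives -1.2Δₜ = -1.2 × (4/9) × 8850 = -4720 cm⁻¹.
OSPE = CFSE(oct) − CFSE(tet) = -7080 − (-4720) = -2360 cm⁻¹.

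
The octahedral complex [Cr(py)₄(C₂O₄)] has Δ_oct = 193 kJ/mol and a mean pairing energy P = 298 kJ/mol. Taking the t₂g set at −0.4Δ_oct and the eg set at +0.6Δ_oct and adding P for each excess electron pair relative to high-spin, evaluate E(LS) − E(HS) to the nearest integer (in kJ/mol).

105

Ligand charges: 4×(+0) from py and 1×(-2) from C₂O₄²⁻ sum to -2; with overall charge +0, Cr is +2.
Group 6 minus oxidation state +2 gives a d⁴ configuration for Cr²⁺.
High-spin: t₂g³ eg¹, CFSE = -0.6Δ_oct = -116 kJ/mol.
For low-spin the configuration is t₂g⁴ eg⁰: orbital energy -1.6 × 193 = -309 kJ/mol, and 1 additional pair relative to high-spin adds 298 kJ/mol, giving -11 kJ/mol.
The difference is -11 − (-116) = 105 kJ/mol, so high-spin lies lower.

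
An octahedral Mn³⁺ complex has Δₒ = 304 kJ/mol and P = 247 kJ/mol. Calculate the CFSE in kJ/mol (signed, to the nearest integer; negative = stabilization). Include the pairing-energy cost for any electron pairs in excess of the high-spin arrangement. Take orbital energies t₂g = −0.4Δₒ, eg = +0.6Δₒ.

Group 7 minus oxidation state +3 gives a d⁴ configuration for Mn³⁺.
With Δₒ > P the complex is low-spin.
Configuration: t₂g⁴ eg⁰.
Orbital CFSE = -1.6Δₒ = -1.6 × 304 = -486 kJ/mol.
Excess pairs vs high-spin: 1 − 0 = 1; pairing cost = +247 kJ/mol.
Net CFSE = -486 + 247 = -239 kJ/mol.

-239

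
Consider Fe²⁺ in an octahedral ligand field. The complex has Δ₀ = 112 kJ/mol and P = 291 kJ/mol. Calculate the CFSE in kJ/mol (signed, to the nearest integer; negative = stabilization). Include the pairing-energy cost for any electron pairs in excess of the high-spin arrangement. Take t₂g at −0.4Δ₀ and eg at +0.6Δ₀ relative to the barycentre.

Fe sits in group 8; removing 2 electrons leaves Fe²⁺ with 8 − 2 = 6 d electrons.
With Δ₀ < P the complex is high-spin.
Configuration: t₂g⁴ eg².
Orbital CFSE = -0.4Δ₀ = -0.4 × 112 = -45 kJ/mol.
High-spin has no excess pairs, so no pairing correction applies.

-45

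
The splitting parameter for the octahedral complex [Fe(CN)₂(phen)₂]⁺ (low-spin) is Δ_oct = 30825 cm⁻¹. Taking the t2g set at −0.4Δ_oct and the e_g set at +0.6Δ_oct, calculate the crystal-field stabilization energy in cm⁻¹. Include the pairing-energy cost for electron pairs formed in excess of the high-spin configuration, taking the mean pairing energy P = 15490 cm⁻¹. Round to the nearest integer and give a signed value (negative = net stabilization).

-30670

Ligand charges: 2×(-1) from CN⁻ and 2×(+0) from phen sum to -2; with overall charge +1, Fe is +3.
Fe³⁺: group 8, so d-count = 8 − 3 = 5.
The d⁵ electrons fill as t2g^5 e_g^0.
Orbital CFSE = 5(-0.4) + 0(0.6) = -2.0Δ_oct = -2.0 × 30825 = -61650 cm⁻¹.
High-spin d⁵ would be t2g^3 e_g^2 with 0 pairs; low-spin has 2, so 2 excess pairs cost +2P = +30980 cm⁻¹.
Combining: -61650 + 30980 = -30670 cm⁻¹.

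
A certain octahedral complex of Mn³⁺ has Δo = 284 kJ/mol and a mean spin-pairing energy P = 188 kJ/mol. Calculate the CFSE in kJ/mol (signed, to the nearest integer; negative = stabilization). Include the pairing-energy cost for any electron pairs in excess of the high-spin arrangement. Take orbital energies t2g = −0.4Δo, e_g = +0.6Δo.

Group 7 minus oxidation state +3 gives a d⁴ configuration for Mn³⁺.
Δo > P, so pairing is preferred: the ground state is low-spin.
That gives t2g^4 e_g^0.
Orbital CFSE = -1.6Δo = -1.6 × 284 = -454 kJ/mol.
Excess pairs vs high-spin: 1 − 0 = 1; pairing cost = +188 kJ/mol.
Net CFSE = -454 + 188 = -266 kJ/mol.

-266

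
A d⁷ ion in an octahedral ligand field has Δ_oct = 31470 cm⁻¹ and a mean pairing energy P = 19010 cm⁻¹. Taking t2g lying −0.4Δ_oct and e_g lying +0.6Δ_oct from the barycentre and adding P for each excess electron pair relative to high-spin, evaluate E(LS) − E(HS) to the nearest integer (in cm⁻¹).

In the high-spin limit (t2g^5 e_g^2) the orbital term is -0.8Δ_oct = -25176 cm⁻¹, with no excess pairing.
For low-spin the configuration is t2g^6 e_g^1: orbital energy -1.8 × 31470 = -56646 cm⁻¹, and 1 additional pair relative to high-spin adds 19010 cm⁻¹, giving -37636 cm⁻¹.
The difference is -37636 − (-25176) = -12460 cm⁻¹, so low-spin lies lower.

-12460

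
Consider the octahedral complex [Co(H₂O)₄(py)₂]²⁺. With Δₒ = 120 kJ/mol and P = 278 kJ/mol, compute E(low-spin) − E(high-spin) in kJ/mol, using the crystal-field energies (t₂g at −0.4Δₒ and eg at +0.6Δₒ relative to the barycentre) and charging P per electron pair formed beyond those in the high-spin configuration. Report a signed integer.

Ligand charges: 4×(+0) from H₂O and 2×(+0) from py sum to +0; with overall charge +2, Co is +2.
Co sits in group 9; removing 2 electrons leaves Co²⁺ with 9 − 2 = 7 d electrons.
High-spin: t₂g⁵ eg², CFSE = -0.8Δₒ = -96 kJ/mol.
Low-spin t₂g⁶ eg¹ gives -1.8Δₒ = -216 kJ/mol, but forming 1 extra pair costs 1P = 278 kJ/mol, so E(LS) = -216 + 278 = 62 kJ/mol.
E(LS) − E(HS) = 62 − (-96) = 158 kJ/mol.

158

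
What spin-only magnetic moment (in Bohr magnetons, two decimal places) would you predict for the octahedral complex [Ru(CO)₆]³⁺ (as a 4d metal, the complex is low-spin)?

CO is neutral, so the +3 overall charge sits on Ru: oxidation state +3.
Ru sits in group 8; removing 3 electrons leaves Ru³⁺ with 8 − 3 = 5 d electrons.
Configuration: t2g^5 e_g^0 → 1 unpaired electron.
μ(spin-only) = √[1(1+2)] = √3 ≈ 1.73 Bohr magnetons.

1.73 Bohr magnetons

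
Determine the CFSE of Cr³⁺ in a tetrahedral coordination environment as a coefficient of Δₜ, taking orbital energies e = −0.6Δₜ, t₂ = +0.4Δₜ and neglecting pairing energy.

-0.8 Δₜ

Cr is in group 6, so Cr³⁺ is d³ (6 − 3 = 3).
Tetrahedral splitting is small, so the complex is high-spin.
Configuration: e² t₂¹.
CFSE = 2(-0.6Δₜ) + 1(0.4Δₜ) = -1.2Δₜ + 0.4Δₜ = -0.8Δₜ.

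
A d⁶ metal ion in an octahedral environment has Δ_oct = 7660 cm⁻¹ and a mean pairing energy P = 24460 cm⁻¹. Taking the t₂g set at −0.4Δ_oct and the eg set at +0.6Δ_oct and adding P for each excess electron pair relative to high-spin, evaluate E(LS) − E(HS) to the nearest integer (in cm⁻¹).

High-spin: t₂g⁴ eg², CFSE = -0.4Δ_oct = -3064 cm⁻¹.
For low-spin the configuration is t₂g⁶ eg⁰: orbital energy -2.4 × 7660 = -18384 cm⁻¹, and 2 additional pairs relative to high-spin add 48920 cm⁻¹, giving 30536 cm⁻¹.
Thus E(LS) − E(HS) = 33600 cm⁻¹.

33600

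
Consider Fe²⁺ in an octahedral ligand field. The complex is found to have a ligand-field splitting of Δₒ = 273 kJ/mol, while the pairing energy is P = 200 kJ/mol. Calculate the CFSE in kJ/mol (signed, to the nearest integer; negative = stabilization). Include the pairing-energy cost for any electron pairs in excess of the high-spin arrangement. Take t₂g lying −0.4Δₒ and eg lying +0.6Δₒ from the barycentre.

-255

Fe sits in group 8; removing 2 electrons leaves Fe²⁺ with 8 − 2 = 6 d electrons.
With Δₒ > P the complex is low-spin.
Filling d⁶ accordingly: t₂g⁶ eg⁰.
Orbital CFSE = -2.4Δₒ = -2.4 × 273 = -655 kJ/mol.
Excess pairs vs high-spin: 3 − 1 = 2; pairing cost = +400 kJ/mol.
Net CFSE = -655 + 400 = -255 kJ/mol.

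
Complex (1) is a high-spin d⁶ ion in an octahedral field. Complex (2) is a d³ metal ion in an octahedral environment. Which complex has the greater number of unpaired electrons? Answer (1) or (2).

(1): t2g^4 e_g^2 → 4 unpaired.
(2): t₂g³ eg⁰ → 3 unpaired.
So (1) has more unpaired electrons.

(1)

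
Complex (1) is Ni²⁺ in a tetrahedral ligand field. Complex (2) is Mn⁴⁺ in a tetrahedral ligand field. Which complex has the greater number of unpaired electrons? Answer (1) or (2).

(2)

(1): Ni sits in group 10; removing 2 electrons leaves Ni²⁺ with 10 − 2 = 8 d electrons; With tetrahedral geometry the complex is necessarily high-spin; e^4 t2^4 → 2 unpaired.
(2): Group 7 minus oxidation state +4 gives a d³ configuration for Mn⁴⁺; Tetrahedral splitting is small, so the complex is high-spin; e² t₂¹ → 3 unpaired.
So (2) has more unpaired electrons.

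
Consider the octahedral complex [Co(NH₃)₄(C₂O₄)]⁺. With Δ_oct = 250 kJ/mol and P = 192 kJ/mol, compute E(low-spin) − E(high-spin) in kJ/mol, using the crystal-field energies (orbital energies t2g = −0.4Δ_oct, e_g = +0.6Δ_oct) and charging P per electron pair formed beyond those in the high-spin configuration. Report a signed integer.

Ligand charges: 4×(+0) from NH₃ and 1×(-2) from C₂O₄²⁻ sum to -2; with overall charge +1, Co is +3.
Co sits in group 9; removing 3 electrons leaves Co³⁺ with 9 − 3 = 6 d electrons.
High-spin d⁶ fills as t2g^4 e_g^2 with CFSE 4(−0.4) + 2(+0.6) = -0.4Δ_oct = -100 kJ/mol.
Low-spin t2g^6 e_g^0 gives -2.4Δ_oct = -600 kJ/mol, but forming 2 extra pairs costs 2P = 384 kJ/mol, so E(LS) = -600 + 384 = -216 kJ/mol.
E(LS) − E(HS) = -216 − (-100) = -116 kJ/mol.

-116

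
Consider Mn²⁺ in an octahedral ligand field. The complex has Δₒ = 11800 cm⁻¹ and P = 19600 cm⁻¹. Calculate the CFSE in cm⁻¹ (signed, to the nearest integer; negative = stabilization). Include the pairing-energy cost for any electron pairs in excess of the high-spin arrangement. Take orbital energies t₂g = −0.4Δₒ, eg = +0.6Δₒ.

0

Mn is in group 7, so Mn²⁺ is d⁵ (7 − 2 = 5).
Here Δₒ < P (11800 < 19600), so the high-spin state is favoured.
Filling d⁵ accordingly: t₂g³ eg².
Orbital CFSE = 0.0Δₒ = 0.0 × 11800 = 0 cm⁻¹.
High-spin has no excess pairs, so no pairing correction applies.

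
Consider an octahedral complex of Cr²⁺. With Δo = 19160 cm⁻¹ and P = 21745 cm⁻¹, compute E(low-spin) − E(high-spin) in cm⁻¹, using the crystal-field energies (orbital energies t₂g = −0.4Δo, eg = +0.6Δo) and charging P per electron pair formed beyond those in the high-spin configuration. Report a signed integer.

2585

Group 6 minus oxidation state +2 gives a d⁴ configuration for Cr²⁺.
High-spin d⁴ fills as t₂g³ eg¹ with CFSE 3(−0.4) + 1(+0.6) = -0.6Δo = -11496 cm⁻¹.
Low-spin t₂g⁴ eg⁰ gives -1.6Δo = -30656 cm⁻¹, but forming 1 extra pair costs 1P = 21745 cm⁻¹, so E(LS) = -30656 + 21745 = -8911 cm⁻¹.
E(LS) − E(HS) = -8911 − (-11496) = 2585 cm⁻¹.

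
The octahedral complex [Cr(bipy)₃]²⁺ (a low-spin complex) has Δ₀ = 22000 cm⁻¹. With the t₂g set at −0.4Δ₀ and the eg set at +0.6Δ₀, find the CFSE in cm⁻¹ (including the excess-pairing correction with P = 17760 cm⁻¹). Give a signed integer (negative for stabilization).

bipy is neutral, so the +2 overall charge sits on Cr: oxidation state +2.
Cr is in group 6, so Cr²⁺ is d⁴ (6 − 2 = 4).
Electron filling gives t₂g⁴ eg⁰.
Orbital CFSE = 4(-0.4) + 0(0.6) = -1.6Δ₀ = -1.6 × 22000 = -35200 cm⁻¹.
Pairing penalty: 1 pair vs 0 in the high-spin reference → 1 extra × P = 17760 cm⁻¹.
Net CFSE = -35200 + 17760 = -17440 cm⁻¹.

-17440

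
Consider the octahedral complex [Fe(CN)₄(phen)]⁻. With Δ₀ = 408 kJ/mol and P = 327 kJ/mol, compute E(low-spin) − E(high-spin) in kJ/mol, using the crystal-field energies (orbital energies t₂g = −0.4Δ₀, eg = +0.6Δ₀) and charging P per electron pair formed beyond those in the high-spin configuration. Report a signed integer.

Ligand charges: 4×(-1) from CN⁻ and 1×(+0) from phen sum to -4; with overall charge -1, Fe is +3.
Fe is in group 8, so Fe³⁺ is d⁵ (8 − 3 = 5).
High-spin d⁵ fills as t₂g³ eg² with CFSE 3(−0.4) + 2(+0.6) = 0.0Δ₀ = 0 kJ/mol.
For low-spin the configuration is t₂g⁵ eg⁰: orbital energy -2.0 × 408 = -816 kJ/mol, and 2 additional pairs relative to high-spin add 654 kJ/mol, giving -162 kJ/mol.
E(LS) − E(HS) = -162 − (0) = -162 kJ/mol.

-162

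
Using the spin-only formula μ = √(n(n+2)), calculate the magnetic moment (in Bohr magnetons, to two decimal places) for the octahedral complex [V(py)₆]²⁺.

3.87 Bohr magnetons

py is neutral, so the +2 overall charge sits on V: oxidation state +2.
V is in group 5, so V²⁺ is d³ (5 − 2 = 3).
Configuration: t2g^3 e_g^0 → 3 unpaired electrons.
μ(spin-only) = √[3(3+2)] = √15 ≈ 3.87 Bohr magnetons.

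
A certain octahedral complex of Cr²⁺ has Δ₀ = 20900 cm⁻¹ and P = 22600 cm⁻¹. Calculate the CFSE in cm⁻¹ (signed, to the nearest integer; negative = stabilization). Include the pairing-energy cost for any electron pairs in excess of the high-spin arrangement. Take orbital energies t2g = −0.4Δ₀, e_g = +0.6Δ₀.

-12540

Cr is in group 6, so Cr²⁺ is d⁴ (6 − 2 = 4).
With Δ₀ < P the complex is high-spin.
Filling d⁴ accordingly: t2g^3 e_g^1.
Orbital CFSE = -0.6Δ₀ = -0.6 × 20900 = -12540 cm⁻¹.
High-spin has no excess pairs, so no pairing correction applies.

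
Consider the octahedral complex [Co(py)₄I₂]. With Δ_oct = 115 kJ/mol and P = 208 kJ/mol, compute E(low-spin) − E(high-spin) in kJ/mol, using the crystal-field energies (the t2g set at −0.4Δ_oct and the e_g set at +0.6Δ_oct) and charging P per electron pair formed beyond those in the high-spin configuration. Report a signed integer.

Ligand charges: 4×(+0) from py and 2×(-1) from I⁻ sum to -2; with overall charge +0, Co is +2.
Co²⁺: group 9, so d-count = 9 − 2 = 7.
High-spin: t2g^5 e_g^2, CFSE = -0.8Δ_oct = -92 kJ/mol.
Low-spin: t2g^6 e_g^1, orbital CFSE = -1.8Δ_oct = -207 kJ/mol; plus 1 excess pair × P = +208 kJ/mol; total 1 kJ/mol.
E(LS) − E(HS) = 1 − (-92) = 93 kJ/mol.

93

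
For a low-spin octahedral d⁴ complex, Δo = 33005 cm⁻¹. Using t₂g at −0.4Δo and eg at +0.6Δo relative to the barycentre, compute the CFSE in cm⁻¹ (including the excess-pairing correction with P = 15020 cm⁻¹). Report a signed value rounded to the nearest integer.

-37788

Electron filling gives t₂g⁴ eg⁰.
Orbital CFSE = 4(-0.4) + 0(0.6) = -1.6Δo = -1.6 × 33005 = -52808 cm⁻¹.
Pairing penalty: 1 pair vs 0 in the high-spin reference → 1 extra × P = 15020 cm⁻¹.
Combining: -52808 + 15020 = -37788 cm⁻¹.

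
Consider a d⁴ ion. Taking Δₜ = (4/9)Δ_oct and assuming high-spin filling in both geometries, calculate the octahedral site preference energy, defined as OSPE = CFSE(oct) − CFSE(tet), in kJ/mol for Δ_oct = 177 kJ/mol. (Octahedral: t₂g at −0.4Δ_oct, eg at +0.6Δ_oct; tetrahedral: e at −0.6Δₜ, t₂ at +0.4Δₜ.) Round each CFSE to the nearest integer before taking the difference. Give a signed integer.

-75

Octahedral high-spin t₂g³ eg¹: CFSE = -0.6 × 177 = -106 kJ/mol.
Tetrahedral e² t₂² gives -0.4Δₜ = -0.4 × (4/9) × 177 = -31 kJ/mol.
OSPE = CFSE(oct) − CFSE(tet) = -106 − (-31) = -75 kJ/mol.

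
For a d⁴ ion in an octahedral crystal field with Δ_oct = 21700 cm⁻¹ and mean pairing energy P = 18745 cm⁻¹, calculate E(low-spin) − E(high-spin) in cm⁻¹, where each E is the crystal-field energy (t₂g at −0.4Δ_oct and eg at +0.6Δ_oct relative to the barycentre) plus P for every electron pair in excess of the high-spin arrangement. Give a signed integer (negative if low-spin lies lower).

-2955

High-spin: t₂g³ eg¹, CFSE = -0.6Δ_oct = -13020 cm⁻¹.
Low-spin t₂g⁴ eg⁰ gives -1.6Δ_oct = -34720 cm⁻¹, but forming 1 extra pair costs 1P = 18745 cm⁻¹, so E(LS) = -34720 + 18745 = -15975 cm⁻¹.
The difference is -15975 − (-13020) = -2955 cm⁻¹, so low-spin lies lower.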